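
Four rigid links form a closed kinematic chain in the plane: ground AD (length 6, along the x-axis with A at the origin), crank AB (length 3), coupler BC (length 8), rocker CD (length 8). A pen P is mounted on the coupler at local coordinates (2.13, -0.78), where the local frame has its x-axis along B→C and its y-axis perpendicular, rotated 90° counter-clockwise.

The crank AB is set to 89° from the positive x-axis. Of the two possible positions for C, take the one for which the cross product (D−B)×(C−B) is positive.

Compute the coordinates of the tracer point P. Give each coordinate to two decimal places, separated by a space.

2.20 3.72

A=(0,0), D=(6.00,0)
B = A + 3.00·(cos89°, sin89°) = (0.0524, 2.9995)
|BD| = 6.6612
circle(B,8.00) ∩ circle(D,8.00): a=3.3306, h=7.2737
  candidates: C₊=(6.3015,7.9943) cross=48.452; C₋=(-0.2492,-4.9948) cross=-48.452
  mode + wants cross > 0 → take C=(6.3015,7.9943) (cross=48.452)
ex = (C−B)/|BC| = (0.7811,0.6243); ey = (-0.6243,0.7811)
P = B + 2.13·ex + -0.78·ey = (2.2032,3.7201)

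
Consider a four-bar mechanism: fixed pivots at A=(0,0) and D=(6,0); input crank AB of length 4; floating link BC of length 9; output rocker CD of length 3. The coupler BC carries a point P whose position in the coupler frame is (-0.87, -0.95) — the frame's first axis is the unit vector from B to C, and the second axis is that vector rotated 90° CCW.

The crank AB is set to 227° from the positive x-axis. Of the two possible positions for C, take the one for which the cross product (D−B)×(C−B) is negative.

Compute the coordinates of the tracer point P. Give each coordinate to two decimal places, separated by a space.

-3.60 -3.87

A=(0,0), D=(6.00,0)
B = A + 4.00·(cos227°, sin227°) = (-2.7280, -2.9254)
|BD| = 9.2052
circle(B,9.00) ∩ circle(D,3.00): a=8.5134, h=2.9192
  candidates: C₊=(4.4164,2.5480) cross=26.871; C₋=(6.2718,-2.9877) cross=-26.871
  mode - wants cross < 0 → take C=(6.2718,-2.9877) (cross=-26.871)
ex = (C−B)/|BC| = (1.0000,-0.0069); ey = (0.0069,1.0000)
P = B + -0.87·ex + -0.95·ey = (-3.6045,-3.8694)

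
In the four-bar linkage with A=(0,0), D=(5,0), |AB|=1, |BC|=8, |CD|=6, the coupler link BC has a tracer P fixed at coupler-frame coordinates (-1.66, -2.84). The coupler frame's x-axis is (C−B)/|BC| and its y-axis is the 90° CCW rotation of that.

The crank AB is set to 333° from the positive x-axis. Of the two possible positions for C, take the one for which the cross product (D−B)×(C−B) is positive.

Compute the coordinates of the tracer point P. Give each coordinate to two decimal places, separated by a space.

2.18 -3.48

A=(0,0), D=(5.00,0)
B = A + 1.00·(cos333°, sin333°) = (0.8910, -0.4540)
|BD| = 4.1340
circle(B,8.00) ∩ circle(D,6.00): a=5.4536, h=5.8531
  candidates: C₊=(5.6688,5.9626) cross=24.197; C₋=(6.9544,-5.6728) cross=-24.197
  mode + wants cross > 0 → take C=(5.6688,5.9626) (cross=24.197)
ex = (C−B)/|BC| = (0.5972,0.8021); ey = (-0.8021,0.5972)
P = B + -1.66·ex + -2.84·ey = (2.1775,-3.4815)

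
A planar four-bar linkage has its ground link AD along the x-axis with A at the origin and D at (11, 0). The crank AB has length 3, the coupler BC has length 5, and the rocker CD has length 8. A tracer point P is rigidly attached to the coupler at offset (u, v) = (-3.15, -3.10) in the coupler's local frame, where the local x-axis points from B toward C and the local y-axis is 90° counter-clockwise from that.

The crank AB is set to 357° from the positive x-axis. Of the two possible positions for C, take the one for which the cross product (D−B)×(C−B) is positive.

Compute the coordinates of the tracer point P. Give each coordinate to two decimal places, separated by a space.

A=(0,0), D=(11.00,0)
B = A + 3.00·(cos357°, sin357°) = (2.9959, -0.1570)
|BD| = 8.0057
circle(B,5.00) ∩ circle(D,8.00): a=1.5670, h=4.7481
  candidates: C₊=(4.4695,4.6209) cross=38.012; C₋=(4.6558,-4.8735) cross=-38.012
  mode + wants cross > 0 → take C=(4.4695,4.6209) (cross=38.012)
ex = (C−B)/|BC| = (0.2947,0.9556); ey = (-0.9556,0.2947)
P = B + -3.15·ex + -3.10·ey = (5.0298,-4.0807)

5.03 -4.08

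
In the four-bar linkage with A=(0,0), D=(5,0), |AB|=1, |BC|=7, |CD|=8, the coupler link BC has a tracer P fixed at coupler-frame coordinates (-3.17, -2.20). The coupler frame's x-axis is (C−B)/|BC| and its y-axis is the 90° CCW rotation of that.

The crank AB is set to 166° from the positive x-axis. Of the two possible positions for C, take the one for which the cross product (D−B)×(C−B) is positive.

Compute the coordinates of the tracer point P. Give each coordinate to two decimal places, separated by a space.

0.23 -3.43

A=(0,0), D=(5.00,0)
B = A + 1.00·(cos166°, sin166°) = (-0.9703, 0.2419)
|BD| = 5.9752
circle(B,7.00) ∩ circle(D,8.00): a=1.7324, h=6.7822
  candidates: C₊=(1.0353,6.9485) cross=40.525; C₋=(0.4861,-6.6049) cross=-40.525
  mode + wants cross > 0 → take C=(1.0353,6.9485) (cross=40.525)
ex = (C−B)/|BC| = (0.2865,0.9581); ey = (-0.9581,0.2865)
P = B + -3.17·ex + -2.20·ey = (0.2292,-3.4255)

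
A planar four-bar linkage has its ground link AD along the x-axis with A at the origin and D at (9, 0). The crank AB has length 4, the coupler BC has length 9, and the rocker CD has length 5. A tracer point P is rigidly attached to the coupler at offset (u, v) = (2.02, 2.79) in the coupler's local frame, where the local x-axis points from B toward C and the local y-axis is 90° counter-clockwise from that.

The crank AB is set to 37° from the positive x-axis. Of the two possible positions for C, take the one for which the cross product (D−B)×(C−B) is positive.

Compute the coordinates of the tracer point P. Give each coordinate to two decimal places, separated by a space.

4.71 5.50

A=(0,0), D=(9.00,0)
B = A + 4.00·(cos37°, sin37°) = (3.1945, 2.4073)
|BD| = 6.2848
circle(B,9.00) ∩ circle(D,5.00): a=7.5976, h=4.8246
  candidates: C₊=(12.0607,3.9538) cross=30.321; C₋=(8.3648,-4.9595) cross=-30.321
  mode + wants cross > 0 → take C=(12.0607,3.9538) (cross=30.321)
ex = (C−B)/|BC| = (0.9851,0.1718); ey = (-0.1718,0.9851)
P = B + 2.02·ex + 2.79·ey = (4.7051,5.5029)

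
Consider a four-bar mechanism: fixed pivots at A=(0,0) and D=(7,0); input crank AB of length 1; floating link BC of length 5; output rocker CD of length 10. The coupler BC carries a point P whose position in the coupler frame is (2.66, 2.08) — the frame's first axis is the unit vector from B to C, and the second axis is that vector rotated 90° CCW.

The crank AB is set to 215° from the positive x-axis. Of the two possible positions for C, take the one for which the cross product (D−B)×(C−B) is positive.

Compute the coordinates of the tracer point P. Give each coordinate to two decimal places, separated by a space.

A=(0,0), D=(7.00,0)
B = A + 1.00·(cos215°, sin215°) = (-0.8192, -0.5736)
|BD| = 7.8402
circle(B,5.00) ∩ circle(D,10.00): a=-0.8630, h=4.9250
  candidates: C₊=(-2.0401,4.2751) cross=38.613; C₋=(-1.3195,-5.5485) cross=-38.613
  mode + wants cross > 0 → take C=(-2.0401,4.2751) (cross=38.613)
ex = (C−B)/|BC| = (-0.2442,0.9697); ey = (-0.9697,-0.2442)
P = B + 2.66·ex + 2.08·ey = (-3.4857,1.4980)

-3.49 1.50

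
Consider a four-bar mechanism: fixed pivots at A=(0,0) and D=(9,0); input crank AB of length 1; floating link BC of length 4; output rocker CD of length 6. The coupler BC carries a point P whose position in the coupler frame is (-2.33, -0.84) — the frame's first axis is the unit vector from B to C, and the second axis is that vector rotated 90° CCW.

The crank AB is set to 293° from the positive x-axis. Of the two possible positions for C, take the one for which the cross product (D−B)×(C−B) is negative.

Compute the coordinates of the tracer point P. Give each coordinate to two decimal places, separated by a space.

-2.04 -0.42

A=(0,0), D=(9.00,0)
B = A + 1.00·(cos293°, sin293°) = (0.3907, -0.9205)
|BD| = 8.6583
circle(B,4.00) ∩ circle(D,6.00): a=3.1742, h=2.4340
  candidates: C₊=(3.2882,1.8372) cross=21.074; C₋=(3.8057,-3.0032) cross=-21.074
  mode - wants cross < 0 → take C=(3.8057,-3.0032) (cross=-21.074)
ex = (C−B)/|BC| = (0.8537,-0.5207); ey = (0.5207,0.8537)
P = B + -2.33·ex + -0.84·ey = (-2.0359,-0.4245)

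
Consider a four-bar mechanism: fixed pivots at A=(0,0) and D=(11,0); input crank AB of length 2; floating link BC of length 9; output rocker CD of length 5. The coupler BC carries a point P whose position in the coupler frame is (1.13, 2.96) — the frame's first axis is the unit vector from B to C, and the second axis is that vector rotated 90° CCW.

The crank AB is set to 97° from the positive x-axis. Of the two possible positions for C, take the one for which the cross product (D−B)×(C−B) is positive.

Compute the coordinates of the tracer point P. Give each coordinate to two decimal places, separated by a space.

A=(0,0), D=(11.00,0)
B = A + 2.00·(cos97°, sin97°) = (-0.2437, 1.9851)
|BD| = 11.4176
circle(B,9.00) ∩ circle(D,5.00): a=8.1612, h=3.7941
  candidates: C₊=(8.4528,4.3025) cross=43.320; C₋=(7.1335,-3.1702) cross=-43.320
  mode + wants cross > 0 → take C=(8.4528,4.3025) (cross=43.320)
ex = (C−B)/|BC| = (0.9663,0.2575); ey = (-0.2575,0.9663)
P = B + 1.13·ex + 2.96·ey = (0.0860,5.1362)

0.09 5.14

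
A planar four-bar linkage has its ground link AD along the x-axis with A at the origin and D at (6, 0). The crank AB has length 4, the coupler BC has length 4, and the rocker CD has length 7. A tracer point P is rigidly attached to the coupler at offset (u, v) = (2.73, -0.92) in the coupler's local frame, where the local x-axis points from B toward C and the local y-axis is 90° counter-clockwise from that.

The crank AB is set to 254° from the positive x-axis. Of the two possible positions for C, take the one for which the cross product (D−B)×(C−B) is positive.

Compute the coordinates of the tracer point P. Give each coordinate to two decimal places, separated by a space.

A=(0,0), D=(6.00,0)
B = A + 4.00·(cos254°, sin254°) = (-1.1025, -3.8450)
|BD| = 8.0765
circle(B,4.00) ∩ circle(D,7.00): a=1.9953, h=3.4668
  candidates: C₊=(-0.9983,0.1536) cross=28.000; C₋=(2.3026,-5.9438) cross=-28.000
  mode + wants cross > 0 → take C=(-0.9983,0.1536) (cross=28.000)
ex = (C−B)/|BC| = (0.0261,0.9997); ey = (-0.9997,0.0261)
P = B + 2.73·ex + -0.92·ey = (-0.1117,-1.1399)

-0.11 -1.14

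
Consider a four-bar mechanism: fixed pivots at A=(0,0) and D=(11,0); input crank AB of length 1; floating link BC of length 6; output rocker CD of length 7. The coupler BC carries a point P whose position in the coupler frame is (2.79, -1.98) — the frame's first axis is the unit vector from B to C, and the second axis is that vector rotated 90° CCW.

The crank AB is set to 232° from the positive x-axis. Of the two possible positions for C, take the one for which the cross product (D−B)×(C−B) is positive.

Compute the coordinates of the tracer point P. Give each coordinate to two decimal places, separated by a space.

2.80 -0.95

A=(0,0), D=(11.00,0)
B = A + 1.00·(cos232°, sin232°) = (-0.6157, -0.7880)
|BD| = 11.6424
circle(B,6.00) ∩ circle(D,7.00): a=5.2629, h=2.8813
  candidates: C₊=(4.4401,2.4429) cross=33.546; C₋=(4.8302,-3.3065) cross=-33.546
  mode + wants cross > 0 → take C=(4.4401,2.4429) (cross=33.546)
ex = (C−B)/|BC| = (0.8426,0.5385); ey = (-0.5385,0.8426)
P = B + 2.79·ex + -1.98·ey = (2.8015,-0.9540)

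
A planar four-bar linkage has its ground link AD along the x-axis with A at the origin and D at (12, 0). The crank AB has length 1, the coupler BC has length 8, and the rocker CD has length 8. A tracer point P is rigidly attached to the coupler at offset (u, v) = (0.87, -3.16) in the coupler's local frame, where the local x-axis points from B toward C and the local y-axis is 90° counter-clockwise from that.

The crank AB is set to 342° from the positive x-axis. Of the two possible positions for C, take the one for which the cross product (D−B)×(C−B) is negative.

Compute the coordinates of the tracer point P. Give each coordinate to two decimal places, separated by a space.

A=(0,0), D=(12.00,0)
B = A + 1.00·(cos342°, sin342°) = (0.9511, -0.3090)
|BD| = 11.0533
circle(B,8.00) ∩ circle(D,8.00): a=5.5266, h=5.7841
  candidates: C₊=(6.3138,5.6274) cross=63.934; C₋=(6.6372,-5.9364) cross=-63.934
  mode - wants cross < 0 → take C=(6.6372,-5.9364) (cross=-63.934)
ex = (C−B)/|BC| = (0.7108,-0.7034); ey = (0.7034,0.7108)
P = B + 0.87·ex + -3.16·ey = (-0.6534,-3.1670)

-0.65 -3.17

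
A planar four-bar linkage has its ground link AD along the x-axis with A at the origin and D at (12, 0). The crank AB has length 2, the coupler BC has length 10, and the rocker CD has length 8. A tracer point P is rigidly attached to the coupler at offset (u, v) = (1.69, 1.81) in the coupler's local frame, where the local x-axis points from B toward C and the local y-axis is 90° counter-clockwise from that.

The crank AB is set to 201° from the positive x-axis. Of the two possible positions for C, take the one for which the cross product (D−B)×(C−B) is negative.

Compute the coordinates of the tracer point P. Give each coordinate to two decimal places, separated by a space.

A=(0,0), D=(12.00,0)
B = A + 2.00·(cos201°, sin201°) = (-1.8672, -0.7167)
|BD| = 13.8857
circle(B,10.00) ∩ circle(D,8.00): a=8.2391, h=5.6672
  candidates: C₊=(6.0685,5.3681) cross=78.692; C₋=(6.6535,-5.9511) cross=-78.692
  mode - wants cross < 0 → take C=(6.6535,-5.9511) (cross=-78.692)
ex = (C−B)/|BC| = (0.8521,-0.5234); ey = (0.5234,0.8521)
P = B + 1.69·ex + 1.81·ey = (0.5202,-0.0591)

0.52 -0.06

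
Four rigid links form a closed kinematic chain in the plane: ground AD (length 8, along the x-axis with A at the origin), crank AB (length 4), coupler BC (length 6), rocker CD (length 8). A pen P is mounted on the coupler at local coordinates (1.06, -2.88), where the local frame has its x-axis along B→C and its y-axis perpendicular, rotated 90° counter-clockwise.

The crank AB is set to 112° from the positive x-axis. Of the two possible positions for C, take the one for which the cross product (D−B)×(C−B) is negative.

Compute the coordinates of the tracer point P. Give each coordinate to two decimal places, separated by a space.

A=(0,0), D=(8.00,0)
B = A + 4.00·(cos112°, sin112°) = (-1.4984, 3.7087)
|BD| = 10.1968
circle(B,6.00) ∩ circle(D,8.00): a=3.7254, h=4.7033
  candidates: C₊=(3.6825,6.7349) cross=47.959; C₋=(0.2612,-2.0274) cross=-47.959
  mode - wants cross < 0 → take C=(0.2612,-2.0274) (cross=-47.959)
ex = (C−B)/|BC| = (0.2933,-0.9560); ey = (0.9560,0.2933)
P = B + 1.06·ex + -2.88·ey = (-3.9409,1.8507)

-3.94 1.85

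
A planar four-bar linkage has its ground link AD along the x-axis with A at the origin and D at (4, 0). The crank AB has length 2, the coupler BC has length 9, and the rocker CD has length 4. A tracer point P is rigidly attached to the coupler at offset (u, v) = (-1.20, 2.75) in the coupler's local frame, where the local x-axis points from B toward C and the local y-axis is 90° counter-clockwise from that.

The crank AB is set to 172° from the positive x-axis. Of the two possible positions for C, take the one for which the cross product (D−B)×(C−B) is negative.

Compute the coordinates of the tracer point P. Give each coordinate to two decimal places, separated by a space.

A=(0,0), D=(4.00,0)
B = A + 2.00·(cos172°, sin172°) = (-1.9805, 0.2783)
|BD| = 5.9870
circle(B,9.00) ∩ circle(D,4.00): a=8.4219, h=3.1735
  candidates: C₊=(6.5798,3.0569) cross=19.000; C₋=(6.2847,-3.2833) cross=-19.000
  mode - wants cross < 0 → take C=(6.2847,-3.2833) (cross=-19.000)
ex = (C−B)/|BC| = (0.9184,-0.3957); ey = (0.3957,0.9184)
P = B + -1.20·ex + 2.75·ey = (-1.9943,3.2787)

-1.99 3.28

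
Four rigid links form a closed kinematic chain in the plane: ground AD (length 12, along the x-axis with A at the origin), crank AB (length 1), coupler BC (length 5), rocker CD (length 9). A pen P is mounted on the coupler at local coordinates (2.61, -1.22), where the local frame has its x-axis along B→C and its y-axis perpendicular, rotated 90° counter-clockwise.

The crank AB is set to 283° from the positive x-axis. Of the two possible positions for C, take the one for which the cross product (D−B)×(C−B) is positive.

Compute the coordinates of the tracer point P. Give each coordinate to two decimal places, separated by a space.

2.84 0.23

A=(0,0), D=(12.00,0)
B = A + 1.00·(cos283°, sin283°) = (0.2250, -0.9744)
|BD| = 11.8153
circle(B,5.00) ∩ circle(D,9.00): a=3.5378, h=3.5332
  candidates: C₊=(3.4594,2.8386) cross=41.746; C₋=(4.0421,-4.2038) cross=-41.746
  mode + wants cross > 0 → take C=(3.4594,2.8386) (cross=41.746)
ex = (C−B)/|BC| = (0.6469,0.7626); ey = (-0.7626,0.6469)
P = B + 2.61·ex + -1.22·ey = (2.8437,0.2268)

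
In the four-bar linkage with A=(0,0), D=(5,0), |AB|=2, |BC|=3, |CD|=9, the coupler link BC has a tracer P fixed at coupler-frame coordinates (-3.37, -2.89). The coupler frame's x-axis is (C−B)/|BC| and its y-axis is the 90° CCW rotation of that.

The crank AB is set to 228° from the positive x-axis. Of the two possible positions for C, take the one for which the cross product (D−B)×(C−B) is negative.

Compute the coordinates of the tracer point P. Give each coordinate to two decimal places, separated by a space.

-1.69 2.94

A=(0,0), D=(5.00,0)
B = A + 2.00·(cos228°, sin228°) = (-1.3383, -1.4863)
|BD| = 6.5102
circle(B,3.00) ∩ circle(D,9.00): a=-2.2747, h=1.9560
  candidates: C₊=(-3.9994,-0.1013) cross=12.734; C₋=(-3.1063,-3.9099) cross=-12.734
  mode - wants cross < 0 → take C=(-3.1063,-3.9099) (cross=-12.734)
ex = (C−B)/|BC| = (-0.5894,-0.8079); ey = (0.8079,-0.5894)
P = B + -3.37·ex + -2.89·ey = (-1.6869,2.9395)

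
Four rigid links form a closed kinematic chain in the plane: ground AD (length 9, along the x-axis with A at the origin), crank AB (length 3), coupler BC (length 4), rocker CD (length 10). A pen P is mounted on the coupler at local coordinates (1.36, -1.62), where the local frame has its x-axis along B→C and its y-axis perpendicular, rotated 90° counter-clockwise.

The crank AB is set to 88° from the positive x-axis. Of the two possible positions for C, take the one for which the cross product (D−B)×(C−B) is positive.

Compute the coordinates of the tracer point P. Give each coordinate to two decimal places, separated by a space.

A=(0,0), D=(9.00,0)
B = A + 3.00·(cos88°, sin88°) = (0.1047, 2.9982)
|BD| = 9.3870
circle(B,4.00) ∩ circle(D,10.00): a=0.2192, h=3.9940
  candidates: C₊=(1.5881,6.7129) cross=37.492; C₋=(-0.9632,-0.8566) cross=-37.492
  mode + wants cross > 0 → take C=(1.5881,6.7129) (cross=37.492)
ex = (C−B)/|BC| = (0.3708,0.9287); ey = (-0.9287,0.3708)
P = B + 1.36·ex + -1.62·ey = (2.1135,3.6604)

2.11 3.66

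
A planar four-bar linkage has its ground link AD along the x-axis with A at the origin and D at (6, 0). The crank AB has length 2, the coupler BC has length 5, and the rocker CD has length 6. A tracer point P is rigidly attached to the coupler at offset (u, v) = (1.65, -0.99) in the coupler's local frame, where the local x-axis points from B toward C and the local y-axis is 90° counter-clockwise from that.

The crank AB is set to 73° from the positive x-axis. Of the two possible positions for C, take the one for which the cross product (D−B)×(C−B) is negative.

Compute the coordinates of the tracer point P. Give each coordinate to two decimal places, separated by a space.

A=(0,0), D=(6.00,0)
B = A + 2.00·(cos73°, sin73°) = (0.5847, 1.9126)
|BD| = 5.7431
circle(B,5.00) ∩ circle(D,6.00): a=1.9139, h=4.6192
  candidates: C₊=(3.9277,5.6308) cross=26.529; C₋=(0.8510,-3.0803) cross=-26.529
  mode - wants cross < 0 → take C=(0.8510,-3.0803) (cross=-26.529)
ex = (C−B)/|BC| = (0.0533,-0.9986); ey = (0.9986,0.0533)
P = B + 1.65·ex + -0.99·ey = (-0.3160,0.2122)

-0.32 0.21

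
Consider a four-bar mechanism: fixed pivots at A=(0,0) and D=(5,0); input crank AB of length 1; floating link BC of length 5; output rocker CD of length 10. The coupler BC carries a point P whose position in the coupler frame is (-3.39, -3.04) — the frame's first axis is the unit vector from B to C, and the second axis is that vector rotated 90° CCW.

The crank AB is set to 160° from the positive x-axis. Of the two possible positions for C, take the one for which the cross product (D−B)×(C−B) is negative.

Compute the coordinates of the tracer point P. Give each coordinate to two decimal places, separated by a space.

A=(0,0), D=(5.00,0)
B = A + 1.00·(cos160°, sin160°) = (-0.9397, 0.3420)
|BD| = 5.9495
circle(B,5.00) ∩ circle(D,10.00): a=-3.3283, h=3.7313
  candidates: C₊=(-4.0479,4.2585) cross=22.200; C₋=(-4.4769,-3.1918) cross=-22.200
  mode - wants cross < 0 → take C=(-4.4769,-3.1918) (cross=-22.200)
ex = (C−B)/|BC| = (-0.7074,-0.7068); ey = (0.7068,-0.7074)
P = B + -3.39·ex + -3.04·ey = (-0.6900,4.8886)

-0.69 4.89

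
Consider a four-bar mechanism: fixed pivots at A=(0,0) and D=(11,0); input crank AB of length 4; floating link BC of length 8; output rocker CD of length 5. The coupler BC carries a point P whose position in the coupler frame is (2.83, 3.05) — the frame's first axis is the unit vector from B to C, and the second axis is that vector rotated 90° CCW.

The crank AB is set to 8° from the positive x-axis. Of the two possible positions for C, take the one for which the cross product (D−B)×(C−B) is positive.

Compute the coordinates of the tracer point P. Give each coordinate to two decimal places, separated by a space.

4.63 4.66

A=(0,0), D=(11.00,0)
B = A + 4.00·(cos8°, sin8°) = (3.9611, 0.5567)
|BD| = 7.0609
circle(B,8.00) ∩ circle(D,5.00): a=6.2921, h=4.9405
  candidates: C₊=(10.6231,4.9858) cross=34.885; C₋=(9.8441,-4.8646) cross=-34.885
  mode + wants cross > 0 → take C=(10.6231,4.9858) (cross=34.885)
ex = (C−B)/|BC| = (0.8328,0.5536); ey = (-0.5536,0.8328)
P = B + 2.83·ex + 3.05·ey = (4.6292,4.6634)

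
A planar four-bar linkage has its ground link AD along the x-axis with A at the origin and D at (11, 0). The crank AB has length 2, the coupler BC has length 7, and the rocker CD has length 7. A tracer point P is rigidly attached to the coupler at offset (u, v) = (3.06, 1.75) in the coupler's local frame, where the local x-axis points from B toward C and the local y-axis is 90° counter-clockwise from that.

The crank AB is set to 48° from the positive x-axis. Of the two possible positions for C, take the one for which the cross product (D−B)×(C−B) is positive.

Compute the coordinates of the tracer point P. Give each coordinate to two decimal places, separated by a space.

A=(0,0), D=(11.00,0)
B = A + 2.00·(cos48°, sin48°) = (1.3383, 1.4863)
|BD| = 9.7754
circle(B,7.00) ∩ circle(D,7.00): a=4.8877, h=5.0110
  candidates: C₊=(6.9310,5.6959) cross=48.985; C₋=(5.4072,-4.2096) cross=-48.985
  mode + wants cross > 0 → take C=(6.9310,5.6959) (cross=48.985)
ex = (C−B)/|BC| = (0.7990,0.6014); ey = (-0.6014,0.7990)
P = B + 3.06·ex + 1.75·ey = (2.7307,4.7247)

2.73 4.72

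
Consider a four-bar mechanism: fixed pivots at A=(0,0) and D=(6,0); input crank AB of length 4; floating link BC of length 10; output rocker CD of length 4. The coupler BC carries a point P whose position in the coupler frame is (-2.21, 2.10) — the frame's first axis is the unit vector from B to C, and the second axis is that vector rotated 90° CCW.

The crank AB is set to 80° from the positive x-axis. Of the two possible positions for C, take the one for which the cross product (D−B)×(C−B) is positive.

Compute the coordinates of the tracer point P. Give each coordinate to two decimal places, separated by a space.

-0.59 6.71

A=(0,0), D=(6.00,0)
B = A + 4.00·(cos80°, sin80°) = (0.6946, 3.9392)
|BD| = 6.6079
circle(B,10.00) ∩ circle(D,4.00): a=9.6600, h=2.5856
  candidates: C₊=(9.9918,0.2565) cross=17.085; C₋=(6.9091,-3.8953) cross=-17.085
  mode + wants cross > 0 → take C=(9.9918,0.2565) (cross=17.085)
ex = (C−B)/|BC| = (0.9297,-0.3683); ey = (0.3683,0.9297)
P = B + -2.21·ex + 2.10·ey = (-0.5867,6.7055)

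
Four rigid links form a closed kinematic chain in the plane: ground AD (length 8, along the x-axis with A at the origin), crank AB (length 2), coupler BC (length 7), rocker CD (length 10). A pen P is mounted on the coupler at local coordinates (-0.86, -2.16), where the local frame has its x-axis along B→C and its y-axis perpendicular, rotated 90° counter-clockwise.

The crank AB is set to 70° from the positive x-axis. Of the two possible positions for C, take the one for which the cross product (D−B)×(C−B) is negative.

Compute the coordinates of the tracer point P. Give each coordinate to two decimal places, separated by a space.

-1.27 3.14

A=(0,0), D=(8.00,0)
B = A + 2.00·(cos70°, sin70°) = (0.6840, 1.8794)
|BD| = 7.5535
circle(B,7.00) ∩ circle(D,10.00): a=0.4008, h=6.9885
  candidates: C₊=(2.8111,8.5484) cross=52.788; C₋=(-0.6665,-4.9891) cross=-52.788
  mode - wants cross < 0 → take C=(-0.6665,-4.9891) (cross=-52.788)
ex = (C−B)/|BC| = (-0.1929,-0.9812); ey = (0.9812,-0.1929)
P = B + -0.86·ex + -2.16·ey = (-1.2694,3.1400)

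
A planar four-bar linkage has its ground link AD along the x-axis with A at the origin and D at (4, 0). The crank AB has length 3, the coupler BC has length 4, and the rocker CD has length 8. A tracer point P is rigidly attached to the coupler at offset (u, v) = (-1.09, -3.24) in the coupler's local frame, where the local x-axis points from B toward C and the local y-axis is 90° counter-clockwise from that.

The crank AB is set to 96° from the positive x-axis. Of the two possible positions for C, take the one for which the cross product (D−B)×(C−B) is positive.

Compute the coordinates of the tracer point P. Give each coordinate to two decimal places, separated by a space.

A=(0,0), D=(4.00,0)
B = A + 3.00·(cos96°, sin96°) = (-0.3136, 2.9836)
|BD| = 5.2449
circle(B,4.00) ∩ circle(D,8.00): a=-1.9535, h=3.4906
  candidates: C₊=(0.0654,6.9656) cross=18.308; C₋=(-3.9058,1.2240) cross=-18.308
  mode + wants cross > 0 → take C=(0.0654,6.9656) (cross=18.308)
ex = (C−B)/|BC| = (0.0948,0.9955); ey = (-0.9955,0.0948)
P = B + -1.09·ex + -3.24·ey = (2.8086,1.5915)

2.81 1.59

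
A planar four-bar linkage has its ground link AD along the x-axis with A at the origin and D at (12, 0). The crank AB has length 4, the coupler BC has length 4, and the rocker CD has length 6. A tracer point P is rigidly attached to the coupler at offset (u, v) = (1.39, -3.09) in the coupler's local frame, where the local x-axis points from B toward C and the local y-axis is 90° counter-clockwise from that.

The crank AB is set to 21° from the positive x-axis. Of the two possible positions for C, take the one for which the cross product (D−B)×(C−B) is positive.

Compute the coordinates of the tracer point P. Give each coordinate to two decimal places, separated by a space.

A=(0,0), D=(12.00,0)
B = A + 4.00·(cos21°, sin21°) = (3.7343, 1.4335)
|BD| = 8.3891
circle(B,4.00) ∩ circle(D,6.00): a=3.0025, h=2.6429
  candidates: C₊=(7.1443,3.5245) cross=22.172; C₋=(6.2411,-1.6836) cross=-22.172
  mode + wants cross > 0 → take C=(7.1443,3.5245) (cross=22.172)
ex = (C−B)/|BC| = (0.8525,0.5227); ey = (-0.5227,0.8525)
P = B + 1.39·ex + -3.09·ey = (6.5346,-0.4741)

6.53 -0.47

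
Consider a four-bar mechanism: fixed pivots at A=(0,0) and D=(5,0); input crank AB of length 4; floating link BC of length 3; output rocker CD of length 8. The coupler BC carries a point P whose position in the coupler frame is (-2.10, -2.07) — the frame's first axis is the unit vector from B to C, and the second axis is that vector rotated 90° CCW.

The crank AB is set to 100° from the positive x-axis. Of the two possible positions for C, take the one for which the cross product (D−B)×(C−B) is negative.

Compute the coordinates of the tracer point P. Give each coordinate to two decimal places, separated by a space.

A=(0,0), D=(5.00,0)
B = A + 4.00·(cos100°, sin100°) = (-0.6946, 3.9392)
|BD| = 6.9243
circle(B,3.00) ∩ circle(D,8.00): a=-0.5094, h=2.9564
  candidates: C₊=(0.5684,6.6604) cross=20.471; C₋=(-2.7954,1.7976) cross=-20.471
  mode - wants cross < 0 → take C=(-2.7954,1.7976) (cross=-20.471)
ex = (C−B)/|BC| = (-0.7003,-0.7139); ey = (0.7139,-0.7003)
P = B + -2.10·ex + -2.07·ey = (-0.7017,6.8879)

-0.70 6.89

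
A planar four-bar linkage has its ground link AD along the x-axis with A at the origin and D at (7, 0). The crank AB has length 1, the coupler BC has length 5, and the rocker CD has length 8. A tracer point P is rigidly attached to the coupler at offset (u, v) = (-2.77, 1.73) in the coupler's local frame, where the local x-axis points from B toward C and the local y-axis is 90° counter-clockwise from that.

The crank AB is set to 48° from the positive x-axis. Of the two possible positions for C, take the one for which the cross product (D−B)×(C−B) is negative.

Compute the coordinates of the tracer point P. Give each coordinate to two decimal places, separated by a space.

A=(0,0), D=(7.00,0)
B = A + 1.00·(cos48°, sin48°) = (0.6691, 0.7431)
|BD| = 6.3743
circle(B,5.00) ∩ circle(D,8.00): a=0.1280, h=4.9984
  candidates: C₊=(1.3790,5.6925) cross=31.861; C₋=(0.2136,-4.2361) cross=-31.861
  mode - wants cross < 0 → take C=(0.2136,-4.2361) (cross=-31.861)
ex = (C−B)/|BC| = (-0.0911,-0.9958); ey = (0.9958,-0.0911)
P = B + -2.77·ex + 1.73·ey = (2.6443,3.3440)

2.64 3.34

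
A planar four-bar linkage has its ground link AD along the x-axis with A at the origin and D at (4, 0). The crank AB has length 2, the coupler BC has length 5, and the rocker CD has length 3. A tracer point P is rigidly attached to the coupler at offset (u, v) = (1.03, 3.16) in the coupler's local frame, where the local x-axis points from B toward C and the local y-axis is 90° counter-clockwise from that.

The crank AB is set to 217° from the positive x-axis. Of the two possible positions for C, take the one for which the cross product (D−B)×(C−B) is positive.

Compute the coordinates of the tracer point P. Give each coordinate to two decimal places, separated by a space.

A=(0,0), D=(4.00,0)
B = A + 2.00·(cos217°, sin217°) = (-1.5973, -1.2036)
|BD| = 5.7252
circle(B,5.00) ∩ circle(D,3.00): a=4.2599, h=2.6178
  candidates: C₊=(2.0171,2.2513) cross=14.988; C₋=(3.1178,-2.8674) cross=-14.988
  mode + wants cross > 0 → take C=(2.0171,2.2513) (cross=14.988)
ex = (C−B)/|BC| = (0.7229,0.6910); ey = (-0.6910,0.7229)
P = B + 1.03·ex + 3.16·ey = (-3.0362,1.7924)

-3.04 1.79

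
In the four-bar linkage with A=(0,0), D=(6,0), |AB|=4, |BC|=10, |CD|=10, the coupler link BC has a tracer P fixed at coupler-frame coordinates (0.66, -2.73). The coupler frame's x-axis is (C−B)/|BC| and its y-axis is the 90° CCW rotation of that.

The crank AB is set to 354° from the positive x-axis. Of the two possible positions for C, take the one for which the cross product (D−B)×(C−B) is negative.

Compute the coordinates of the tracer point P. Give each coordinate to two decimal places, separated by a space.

A=(0,0), D=(6.00,0)
B = A + 4.00·(cos354°, sin354°) = (3.9781, -0.4181)
|BD| = 2.0647
circle(B,10.00) ∩ circle(D,10.00): a=1.0323, h=9.9466
  candidates: C₊=(2.9748,9.5314) cross=20.537; C₋=(7.0033,-9.9495) cross=-20.537
  mode - wants cross < 0 → take C=(7.0033,-9.9495) (cross=-20.537)
ex = (C−B)/|BC| = (0.3025,-0.9531); ey = (0.9531,0.3025)
P = B + 0.66·ex + -2.73·ey = (1.5757,-1.8731)

1.58 -1.87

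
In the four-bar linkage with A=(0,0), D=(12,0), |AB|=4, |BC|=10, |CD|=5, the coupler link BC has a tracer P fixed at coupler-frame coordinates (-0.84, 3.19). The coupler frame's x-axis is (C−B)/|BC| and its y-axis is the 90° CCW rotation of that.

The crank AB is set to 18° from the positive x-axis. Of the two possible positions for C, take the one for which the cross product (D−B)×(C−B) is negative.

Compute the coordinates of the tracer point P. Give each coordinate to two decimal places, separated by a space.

5.13 4.26

A=(0,0), D=(12.00,0)
B = A + 4.00·(cos18°, sin18°) = (3.8042, 1.2361)
|BD| = 8.2885
circle(B,10.00) ∩ circle(D,5.00): a=8.6686, h=4.9855
  candidates: C₊=(13.1194,4.8731) cross=41.322; C₋=(11.6324,-4.9865) cross=-41.322
  mode - wants cross < 0 → take C=(11.6324,-4.9865) (cross=-41.322)
ex = (C−B)/|BC| = (0.7828,-0.6223); ey = (0.6223,0.7828)
P = B + -0.84·ex + 3.19·ey = (5.1316,4.2559)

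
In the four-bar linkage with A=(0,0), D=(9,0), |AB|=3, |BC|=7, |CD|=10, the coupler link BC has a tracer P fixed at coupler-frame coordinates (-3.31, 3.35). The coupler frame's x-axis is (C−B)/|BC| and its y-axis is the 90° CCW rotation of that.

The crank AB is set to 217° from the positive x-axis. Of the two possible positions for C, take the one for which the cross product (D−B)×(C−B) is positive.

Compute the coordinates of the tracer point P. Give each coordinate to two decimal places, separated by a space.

-6.73 -3.65

A=(0,0), D=(9.00,0)
B = A + 3.00·(cos217°, sin217°) = (-2.3959, -1.8054)
|BD| = 11.5380
circle(B,7.00) ∩ circle(D,10.00): a=3.5589, h=6.0278
  candidates: C₊=(0.1760,4.7050) cross=69.549; C₋=(2.0624,-7.2021) cross=-69.549
  mode + wants cross > 0 → take C=(0.1760,4.7050) (cross=69.549)
ex = (C−B)/|BC| = (0.3674,0.9301); ey = (-0.9301,0.3674)
P = B + -3.31·ex + 3.35·ey = (-6.7277,-3.6531)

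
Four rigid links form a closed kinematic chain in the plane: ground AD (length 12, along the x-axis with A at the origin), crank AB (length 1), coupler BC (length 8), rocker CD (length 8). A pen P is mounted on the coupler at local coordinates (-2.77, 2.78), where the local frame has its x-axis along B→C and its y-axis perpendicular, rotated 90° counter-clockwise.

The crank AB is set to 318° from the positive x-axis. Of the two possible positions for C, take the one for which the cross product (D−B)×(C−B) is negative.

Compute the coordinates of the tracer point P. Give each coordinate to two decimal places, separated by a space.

0.53 3.25

A=(0,0), D=(12.00,0)
B = A + 1.00·(cos318°, sin318°) = (0.7431, -0.6691)
|BD| = 11.2767
circle(B,8.00) ∩ circle(D,8.00): a=5.6384, h=5.6753
  candidates: C₊=(6.0348,5.3307) cross=63.999; C₋=(6.7083,-5.9999) cross=-63.999
  mode - wants cross < 0 → take C=(6.7083,-5.9999) (cross=-63.999)
ex = (C−B)/|BC| = (0.7456,-0.6663); ey = (0.6663,0.7456)
P = B + -2.77·ex + 2.78·ey = (0.5301,3.2495)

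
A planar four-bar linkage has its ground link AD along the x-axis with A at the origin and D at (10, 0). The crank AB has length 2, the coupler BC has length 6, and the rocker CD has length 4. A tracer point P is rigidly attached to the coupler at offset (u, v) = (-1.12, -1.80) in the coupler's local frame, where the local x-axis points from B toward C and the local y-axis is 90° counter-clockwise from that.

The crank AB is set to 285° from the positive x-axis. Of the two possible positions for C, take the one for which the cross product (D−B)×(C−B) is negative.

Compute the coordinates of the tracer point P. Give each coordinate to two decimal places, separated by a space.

-0.61 -3.73

A=(0,0), D=(10.00,0)
B = A + 2.00·(cos285°, sin285°) = (0.5176, -1.9319)
|BD| = 9.6772
circle(B,6.00) ∩ circle(D,4.00): a=5.8719, h=1.2330
  candidates: C₊=(6.0252,0.4486) cross=11.932; C₋=(6.5175,-1.9678) cross=-11.932
  mode - wants cross < 0 → take C=(6.5175,-1.9678) (cross=-11.932)
ex = (C−B)/|BC| = (1.0000,-0.0060); ey = (0.0060,1.0000)
P = B + -1.12·ex + -1.80·ey = (-0.6131,-3.7251)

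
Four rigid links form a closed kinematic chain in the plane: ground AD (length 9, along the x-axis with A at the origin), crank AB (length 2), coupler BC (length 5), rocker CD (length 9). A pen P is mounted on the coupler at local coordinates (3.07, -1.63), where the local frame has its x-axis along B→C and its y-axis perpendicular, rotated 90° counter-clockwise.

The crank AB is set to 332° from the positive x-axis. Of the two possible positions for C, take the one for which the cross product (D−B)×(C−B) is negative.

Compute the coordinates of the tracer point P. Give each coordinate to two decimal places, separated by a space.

A=(0,0), D=(9.00,0)
B = A + 2.00·(cos332°, sin332°) = (1.7659, -0.9389)
|BD| = 7.2948
circle(B,5.00) ∩ circle(D,9.00): a=-0.1910, h=4.9964
  candidates: C₊=(0.9334,3.9913) cross=36.447; C₋=(2.2196,-5.9183) cross=-36.447
  mode - wants cross < 0 → take C=(2.2196,-5.9183) (cross=-36.447)
ex = (C−B)/|BC| = (0.0907,-0.9959); ey = (0.9959,0.0907)
P = B + 3.07·ex + -1.63·ey = (0.4212,-4.1442)

0.42 -4.14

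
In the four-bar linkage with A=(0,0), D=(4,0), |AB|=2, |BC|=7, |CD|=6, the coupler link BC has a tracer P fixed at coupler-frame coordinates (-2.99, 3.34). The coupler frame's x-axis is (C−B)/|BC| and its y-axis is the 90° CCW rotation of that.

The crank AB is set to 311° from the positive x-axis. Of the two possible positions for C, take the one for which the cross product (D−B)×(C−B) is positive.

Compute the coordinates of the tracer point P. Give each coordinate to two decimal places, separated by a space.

-2.14 -4.37

A=(0,0), D=(4.00,0)
B = A + 2.00·(cos311°, sin311°) = (1.3121, -1.5094)
|BD| = 3.0827
circle(B,7.00) ∩ circle(D,6.00): a=3.6499, h=5.9731
  candidates: C₊=(1.5699,5.4858) cross=18.413; C₋=(7.4192,-4.9304) cross=-18.413
  mode + wants cross > 0 → take C=(1.5699,5.4858) (cross=18.413)
ex = (C−B)/|BC| = (0.0368,0.9993); ey = (-0.9993,0.0368)
P = B + -2.99·ex + 3.34·ey = (-2.1357,-4.3744)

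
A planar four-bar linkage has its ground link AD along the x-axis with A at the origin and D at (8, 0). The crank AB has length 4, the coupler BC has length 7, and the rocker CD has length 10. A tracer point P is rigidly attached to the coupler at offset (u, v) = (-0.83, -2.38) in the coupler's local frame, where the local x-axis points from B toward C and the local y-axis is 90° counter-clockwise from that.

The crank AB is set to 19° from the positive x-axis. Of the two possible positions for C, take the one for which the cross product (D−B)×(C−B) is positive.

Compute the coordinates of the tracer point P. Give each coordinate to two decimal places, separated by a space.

A=(0,0), D=(8.00,0)
B = A + 4.00·(cos19°, sin19°) = (3.7821, 1.3023)
|BD| = 4.4144
circle(B,7.00) ∩ circle(D,10.00): a=-3.5694, h=6.0216
  candidates: C₊=(2.1480,8.1089) cross=26.582; C₋=(-1.4049,-3.3983) cross=-26.582
  mode + wants cross > 0 → take C=(2.1480,8.1089) (cross=26.582)
ex = (C−B)/|BC| = (-0.2334,0.9724); ey = (-0.9724,-0.2334)
P = B + -0.83·ex + -2.38·ey = (6.2901,1.0508)

6.29 1.05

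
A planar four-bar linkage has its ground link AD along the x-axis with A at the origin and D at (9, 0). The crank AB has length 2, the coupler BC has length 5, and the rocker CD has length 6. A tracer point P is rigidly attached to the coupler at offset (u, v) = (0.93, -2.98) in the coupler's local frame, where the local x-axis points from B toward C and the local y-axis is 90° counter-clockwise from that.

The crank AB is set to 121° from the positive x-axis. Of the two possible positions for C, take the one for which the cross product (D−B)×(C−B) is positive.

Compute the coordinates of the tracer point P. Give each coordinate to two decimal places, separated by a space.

0.63 -0.93

A=(0,0), D=(9.00,0)
B = A + 2.00·(cos121°, sin121°) = (-1.0301, 1.7143)
|BD| = 10.1755
circle(B,5.00) ∩ circle(D,6.00): a=4.5473, h=2.0791
  candidates: C₊=(3.8024,2.9976) cross=21.156; C₋=(3.1019,-1.1011) cross=-21.156
  mode + wants cross > 0 → take C=(3.8024,2.9976) (cross=21.156)
ex = (C−B)/|BC| = (0.9665,0.2566); ey = (-0.2566,0.9665)
P = B + 0.93·ex + -2.98·ey = (0.6336,-0.9272)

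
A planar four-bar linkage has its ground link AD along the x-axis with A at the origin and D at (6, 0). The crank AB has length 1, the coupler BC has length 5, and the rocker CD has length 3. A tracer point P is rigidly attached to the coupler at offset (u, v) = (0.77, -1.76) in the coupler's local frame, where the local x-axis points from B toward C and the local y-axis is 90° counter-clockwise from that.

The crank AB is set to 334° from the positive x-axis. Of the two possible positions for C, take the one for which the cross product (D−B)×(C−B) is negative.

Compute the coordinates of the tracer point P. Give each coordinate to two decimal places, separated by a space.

A=(0,0), D=(6.00,0)
B = A + 1.00·(cos334°, sin334°) = (0.8988, -0.4384)
|BD| = 5.1200
circle(B,5.00) ∩ circle(D,3.00): a=4.1225, h=2.8293
  candidates: C₊=(4.7639,2.7335) cross=14.486; C₋=(5.2484,-2.9043) cross=-14.486
  mode - wants cross < 0 → take C=(5.2484,-2.9043) (cross=-14.486)
ex = (C−B)/|BC| = (0.8699,-0.4932); ey = (0.4932,0.8699)
P = B + 0.77·ex + -1.76·ey = (0.7006,-2.3492)

0.70 -2.35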